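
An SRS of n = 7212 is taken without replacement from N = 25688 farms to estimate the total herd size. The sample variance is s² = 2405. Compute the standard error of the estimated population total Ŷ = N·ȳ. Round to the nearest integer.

12581

Var(Ŷ) = N²·Var(ȳ) = N²·(1 − n/N)·s²/n.
f = 7212/25688 = 0.28075366; Var(ȳ) = 0.71924634·2405/7212 = 0.23984851.
Var(Ŷ) = 25688² · 0.23984851 = 1.5826964 × 10^8.
SE(Ŷ) = √(1.5826964 × 10^8) = 12581.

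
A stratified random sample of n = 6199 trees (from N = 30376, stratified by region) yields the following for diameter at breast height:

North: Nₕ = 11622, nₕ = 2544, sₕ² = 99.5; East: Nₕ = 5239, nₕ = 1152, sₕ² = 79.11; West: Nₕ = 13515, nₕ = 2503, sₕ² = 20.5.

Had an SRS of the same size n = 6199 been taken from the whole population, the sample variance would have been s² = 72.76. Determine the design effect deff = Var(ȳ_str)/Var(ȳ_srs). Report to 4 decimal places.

Var(ȳ_str) = Σ Wₕ²(1−fₕ)sₕ²/nₕ with Wₕ = Nₕ/30376:
  North: (11622/30376)²·(1−2544/11622)·99.5/2544 = 0.0044721448
  East: (5239/30376)²·(1−1152/5239)·79.11/1152 = 0.0015935686
  West: (13515/30376)²·(1−2503/13515)·20.5/2503 = 0.0013210343
  → Var(ȳ_str) = 0.0073867477.
Var(ȳ_srs) = (1 − 6199/30376)·72.76/6199 = 0.0093420649.
deff = 0.0073867477 / 0.0093420649 = 0.7907.

0.7907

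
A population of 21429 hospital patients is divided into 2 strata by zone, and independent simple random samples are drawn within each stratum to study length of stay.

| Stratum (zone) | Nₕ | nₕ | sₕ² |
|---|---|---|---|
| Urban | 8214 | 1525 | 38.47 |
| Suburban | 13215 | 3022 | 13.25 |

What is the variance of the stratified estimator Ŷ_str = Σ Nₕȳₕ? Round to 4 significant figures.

Var(Ŷ_str) = Σₕ Nₕ²(1 − fₕ)sₕ²/nₕ.
Urban: 8214²·(1 − 1525/8214)·38.47/1525 = 1.386016 × 10^6.
Suburban: 13215²·(1 − 3022/13215)·13.25/3022 = 590596.15.
Sum = 1.9766122 × 10^6.

1.977 × 10^6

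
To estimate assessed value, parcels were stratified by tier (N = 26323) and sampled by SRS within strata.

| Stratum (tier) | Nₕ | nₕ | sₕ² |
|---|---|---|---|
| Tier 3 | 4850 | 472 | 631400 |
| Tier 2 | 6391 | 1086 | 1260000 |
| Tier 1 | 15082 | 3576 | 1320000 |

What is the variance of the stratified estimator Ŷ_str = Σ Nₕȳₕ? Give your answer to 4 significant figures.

1.318 × 10^11

Var(Ŷ_str) = Σₕ Nₕ²(1 − fₕ)sₕ²/nₕ.
Tier 3: 4850²·(1 − 472/4850)·631400/472 = 2.8404037 × 10^10.
Tier 2: 6391²·(1 − 1086/6391)·1260000/1086 = 3.9336428 × 10^10.
Tier 1: 15082²·(1 − 3576/15082)·1320000/3576 = 6.4055987 × 10^10.
Sum = 1.3179645 × 10^11.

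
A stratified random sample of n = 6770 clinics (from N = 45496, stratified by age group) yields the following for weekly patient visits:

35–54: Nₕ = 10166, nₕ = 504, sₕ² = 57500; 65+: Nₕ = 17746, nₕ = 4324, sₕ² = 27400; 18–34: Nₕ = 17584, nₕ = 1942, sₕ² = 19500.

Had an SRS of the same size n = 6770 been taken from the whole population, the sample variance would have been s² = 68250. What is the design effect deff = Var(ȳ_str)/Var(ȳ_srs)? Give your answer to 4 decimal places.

0.8714

Var(ȳ_str) = Σ Wₕ²(1−fₕ)sₕ²/nₕ with Wₕ = Nₕ/45496:
  35–54: (10166/45496)²·(1−504/10166)·57500/504 = 5.4138724
  65+: (17746/45496)²·(1−4324/17746)·27400/4324 = 0.72918237
  18–34: (17584/45496)²·(1−1942/17584)·19500/1942 = 1.3342859
  → Var(ȳ_str) = 7.4773407.
Var(ȳ_srs) = (1 − 6770/45496)·68250/6770 = 8.5811089.
deff = 7.4773407 / 8.5811089 = 0.8714.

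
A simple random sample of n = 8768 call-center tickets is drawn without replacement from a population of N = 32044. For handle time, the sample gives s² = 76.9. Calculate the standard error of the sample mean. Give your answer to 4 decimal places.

0.0798

Under SRS without replacement, Var(ȳ) = (1 − f)·s²/n with f = n/N = 8768/32044 = 0.27362377.
Var(ȳ) = (1 − 0.27362377)·76.9/8768 = 0.72637623·0.0087705292 = 0.006370704.
SE(ȳ) = √(0.006370704) = 0.0798.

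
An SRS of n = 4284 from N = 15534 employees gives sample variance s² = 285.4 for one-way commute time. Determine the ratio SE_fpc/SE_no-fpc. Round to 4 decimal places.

0.8510

f = n/N = 4284/15534 = 0.27578216.
SE_no-fpc = √(s²/n) = 0.25810847; SE_fpc = √((1−f)s²/n) = 0.21965286.
Ratio = √(1−f) = 0.85100990.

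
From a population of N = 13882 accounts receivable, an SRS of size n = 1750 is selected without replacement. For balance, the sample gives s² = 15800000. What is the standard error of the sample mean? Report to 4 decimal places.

88.8280

Under SRS without replacement, Var(ȳ) = (1 − f)·s²/n with f = n/N = 1750/13882 = 0.12606253.
Var(ȳ) = (1 − 0.12606253)·15800000/1750 = 0.87393747·9028.5714 = 7890.4069.
SE(ȳ) = √(7890.4069) = 88.8280.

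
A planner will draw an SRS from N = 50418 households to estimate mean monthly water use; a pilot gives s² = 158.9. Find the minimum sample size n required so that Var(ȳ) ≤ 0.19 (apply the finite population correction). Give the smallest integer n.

823

Without fpc, n₀ = s²/D = 158.9/0.19 = 836.3158.
With fpc, (1 − n/N)·s²/n ≤ D requires n ≥ n₀/(1 + n₀/N) = 836.3158/(1 + 836.3158/50418) = 822.6696.
Rounding up, n = 823.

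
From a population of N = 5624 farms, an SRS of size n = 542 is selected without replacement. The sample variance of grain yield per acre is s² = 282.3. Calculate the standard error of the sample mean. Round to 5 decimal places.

Under SRS without replacement, Var(ȳ) = (1 − f)·s²/n with f = n/N = 542/5624 = 0.09637269.
Var(ȳ) = (1 − 0.09637269)·282.3/542 = 0.90362731·0.52084871 = 0.47065312.
SE(ȳ) = √(0.47065312) = 0.68604.

0.68604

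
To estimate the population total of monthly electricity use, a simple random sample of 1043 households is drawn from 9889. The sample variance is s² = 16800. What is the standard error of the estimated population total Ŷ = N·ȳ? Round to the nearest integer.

Var(Ŷ) = N²·Var(ȳ) = N²·(1 − n/N)·s²/n.
f = 1043/9889 = 0.10547073; Var(ȳ) = 0.89452927·16800/1043 = 14.408525.
Var(Ŷ) = 9889² · 14.408525 = 1.4090431 × 10^9.
SE(Ŷ) = √(1.4090431 × 10^9) = 37537.

37537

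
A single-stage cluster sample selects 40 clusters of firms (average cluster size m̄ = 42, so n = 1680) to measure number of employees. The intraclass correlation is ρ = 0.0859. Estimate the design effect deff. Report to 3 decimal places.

deff = 1 + (42 − 1)·0.0859 = 1 + 3.5219 = 4.5219.

4.522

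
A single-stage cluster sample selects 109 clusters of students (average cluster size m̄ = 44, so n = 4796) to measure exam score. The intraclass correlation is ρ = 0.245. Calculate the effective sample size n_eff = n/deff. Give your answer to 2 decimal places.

415.78

deff = 1 + (44 − 1)·0.245 = 1 + 10.535 = 11.535.
n_eff = 4796 / 11.535 = 415.78.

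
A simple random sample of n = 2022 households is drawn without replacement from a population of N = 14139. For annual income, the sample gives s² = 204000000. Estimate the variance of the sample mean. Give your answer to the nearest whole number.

Under SRS without replacement, Var(ȳ) = (1 − f)·s²/n with f = n/N = 2022/14139 = 0.14300870.
Var(ȳ) = (1 − 0.14300870)·204000000/2022 = 0.85699130·100890.21 = 86462.03.

86462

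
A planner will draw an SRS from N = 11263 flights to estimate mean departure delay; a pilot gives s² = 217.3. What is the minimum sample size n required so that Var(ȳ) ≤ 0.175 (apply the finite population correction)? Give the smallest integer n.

Without fpc, n₀ = s²/D = 217.3/0.175 = 1241.7143.
With fpc, (1 − n/N)·s²/n ≤ D requires n ≥ n₀/(1 + n₀/N) = 1241.7143/(1 + 1241.7143/11263) = 1118.4125.
Rounding up, n = 1119.

1119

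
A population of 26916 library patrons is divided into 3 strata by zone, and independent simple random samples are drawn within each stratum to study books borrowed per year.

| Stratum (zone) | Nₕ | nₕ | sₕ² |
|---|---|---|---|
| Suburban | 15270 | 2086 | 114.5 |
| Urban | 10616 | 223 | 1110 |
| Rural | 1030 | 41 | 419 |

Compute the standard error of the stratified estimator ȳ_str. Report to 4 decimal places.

Var(ȳ_str) = Σₕ Wₕ²(1 − fₕ)sₕ²/nₕ with Wₕ = Nₕ/N, N = 26916.
Suburban: Wₕ = 0.56732055; term = 0.56732055²·(1 − 0.13660773)·114.5/2086 = 0.015253039.
Urban: Wₕ = 0.39441225; term = 0.39441225²·(1 − 0.02100603)·1110/223 = 0.75805185.
Rural: Wₕ = 0.03826720; term = 0.03826720²·(1 − 0.03980583)·419/41 = 0.014369533.
Sum = 0.78767442.
SE = √(0.78767442) = 0.8875.

0.8875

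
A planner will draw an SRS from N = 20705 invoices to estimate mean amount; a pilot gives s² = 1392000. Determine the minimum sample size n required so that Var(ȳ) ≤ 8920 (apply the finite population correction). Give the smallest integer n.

155

Without fpc, n₀ = s²/D = 1392000/8920 = 156.0538.
With fpc, (1 − n/N)·s²/n ≤ D requires n ≥ n₀/(1 + n₀/N) = 156.0538/(1 + 156.0538/20705) = 154.8864.
Rounding up, n = 155.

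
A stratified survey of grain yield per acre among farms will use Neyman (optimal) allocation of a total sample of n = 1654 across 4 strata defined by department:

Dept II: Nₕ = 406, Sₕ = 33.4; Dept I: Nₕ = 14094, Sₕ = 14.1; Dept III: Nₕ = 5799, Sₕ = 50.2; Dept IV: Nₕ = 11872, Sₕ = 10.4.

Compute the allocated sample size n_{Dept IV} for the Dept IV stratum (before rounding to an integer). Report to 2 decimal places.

325.78

Neyman allocation: nₕ = n·NₕSₕ / Σⱼ NⱼSⱼ.
Σ NⱼSⱼ = 406·33.4 + 14094·14.1 + 5799·50.2 + 11872·10.4 = 626864.4.
n_{Dept IV} = 1654·11872·10.4 / 626864.4 = 325.78.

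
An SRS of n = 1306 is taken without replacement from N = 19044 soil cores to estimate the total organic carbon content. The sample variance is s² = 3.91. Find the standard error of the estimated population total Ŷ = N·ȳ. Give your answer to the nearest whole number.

1006

Var(Ŷ) = N²·Var(ȳ) = N²·(1 − n/N)·s²/n.
f = 1306/19044 = 0.06857803; Var(ȳ) = 0.93142197·3.91/1306 = 0.0027885604.
Var(Ŷ) = 19044² · 0.0027885604 = 1.0113382 × 10^6.
SE(Ŷ) = √(1.0113382 × 10^6) = 1006.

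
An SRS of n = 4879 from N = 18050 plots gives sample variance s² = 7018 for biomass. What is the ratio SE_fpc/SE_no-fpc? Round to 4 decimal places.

f = n/N = 4879/18050 = 0.27030471.
SE_no-fpc = √(s²/n) = 1.1993371; SE_fpc = √((1−f)s²/n) = 1.0245002.
Ratio = √(1−f) = 0.85422204.

0.8542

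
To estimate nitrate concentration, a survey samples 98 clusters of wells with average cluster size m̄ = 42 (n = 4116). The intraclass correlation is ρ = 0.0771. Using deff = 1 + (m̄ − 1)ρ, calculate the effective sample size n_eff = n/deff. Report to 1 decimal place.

deff = 1 + (42 − 1)·0.0771 = 1 + 3.1611 = 4.1611.
n_eff = 4116 / 4.1611 = 989.2.

989.2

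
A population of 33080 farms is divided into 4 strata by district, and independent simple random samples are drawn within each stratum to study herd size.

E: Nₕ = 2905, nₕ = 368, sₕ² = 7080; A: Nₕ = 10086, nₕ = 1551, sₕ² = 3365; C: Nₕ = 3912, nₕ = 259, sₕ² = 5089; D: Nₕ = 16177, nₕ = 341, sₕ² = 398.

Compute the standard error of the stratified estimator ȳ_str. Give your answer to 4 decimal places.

Var(ȳ_str) = Σₕ Wₕ²(1 − fₕ)sₕ²/nₕ with Wₕ = Nₕ/N, N = 33080.
E: Wₕ = 0.08781741; term = 0.08781741²·(1 − 0.12667814)·7080/368 = 0.12957495.
A: Wₕ = 0.30489722; term = 0.30489722²·(1 − 0.15377751)·3365/1551 = 0.17067297.
C: Wₕ = 0.11825877; term = 0.11825877²·(1 − 0.06620654)·5089/259 = 0.25659619.
D: Wₕ = 0.48902660; term = 0.48902660²·(1 − 0.02107931)·398/341 = 0.27323805.
Sum = 0.83008216.
SE = √(0.83008216) = 0.9111.

0.9111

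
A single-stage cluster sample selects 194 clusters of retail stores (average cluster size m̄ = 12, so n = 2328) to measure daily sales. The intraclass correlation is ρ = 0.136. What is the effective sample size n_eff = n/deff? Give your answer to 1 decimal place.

deff = 1 + (12 − 1)·0.136 = 1 + 1.496 = 2.496.
n_eff = 2328 / 2.496 = 932.7.

932.7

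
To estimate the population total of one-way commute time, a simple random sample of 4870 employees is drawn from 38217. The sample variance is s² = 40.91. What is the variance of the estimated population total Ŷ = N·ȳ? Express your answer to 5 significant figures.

1.0706 × 10^7

Var(Ŷ) = N²·Var(ȳ) = N²·(1 − n/N)·s²/n.
f = 4870/38217 = 0.12743020; Var(ȳ) = 0.87256980·40.91/4870 = 0.0073299447.
Var(Ŷ) = 38217² · 0.0073299447 = 1.0705671 × 10^7.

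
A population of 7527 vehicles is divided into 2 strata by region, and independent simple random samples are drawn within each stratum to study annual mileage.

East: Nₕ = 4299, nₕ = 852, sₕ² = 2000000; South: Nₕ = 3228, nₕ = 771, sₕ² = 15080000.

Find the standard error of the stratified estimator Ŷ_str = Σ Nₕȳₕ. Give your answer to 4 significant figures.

435800

Var(Ŷ_str) = Σₕ Nₕ²(1 − fₕ)sₕ²/nₕ.
East: 4299²·(1 − 852/4299)·2000000/852 = 3.478557 × 10^10.
South: 3228²·(1 − 771/3228)·15080000/771 = 1.5512638 × 10^11.
Sum = 1.8991195 × 10^11.
SE = √(1.8991195 × 10^11) = 435800.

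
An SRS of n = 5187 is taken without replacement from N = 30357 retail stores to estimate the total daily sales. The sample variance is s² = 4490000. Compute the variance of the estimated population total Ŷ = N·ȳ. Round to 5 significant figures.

6.6141 × 10^11

Var(Ŷ) = N²·Var(ȳ) = N²·(1 − n/N)·s²/n.
f = 5187/30357 = 0.17086669; Var(ȳ) = 0.82913331·4490000/5187 = 717.71902.
Var(Ŷ) = 30357² · 717.71902 = 6.6141213 × 10^11.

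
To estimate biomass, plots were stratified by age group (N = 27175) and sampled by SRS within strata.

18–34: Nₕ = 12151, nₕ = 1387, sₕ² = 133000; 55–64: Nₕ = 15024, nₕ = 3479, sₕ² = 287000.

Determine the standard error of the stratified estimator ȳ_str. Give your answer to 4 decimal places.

Var(ȳ_str) = Σₕ Wₕ²(1 − fₕ)sₕ²/nₕ with Wₕ = Nₕ/N, N = 27175.
18–34: Wₕ = 0.44713891; term = 0.44713891²·(1 − 0.11414698)·133000/1387 = 16.983288.
55–64: Wₕ = 0.55286109; term = 0.55286109²·(1 − 0.23156283)·287000/3479 = 19.376167.
Sum = 36.359455.
SE = √(36.359455) = 6.0299.

6.0299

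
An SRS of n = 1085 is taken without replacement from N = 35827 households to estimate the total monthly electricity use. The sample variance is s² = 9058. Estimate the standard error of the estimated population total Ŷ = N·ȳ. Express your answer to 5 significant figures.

Var(Ŷ) = N²·Var(ȳ) = N²·(1 − n/N)·s²/n.
f = 1085/35827 = 0.03028442; Var(ȳ) = 0.96971558·9058/1085 = 8.095561.
Var(Ŷ) = 35827² · 8.095561 = 1.0391251 × 10^10.
SE(Ŷ) = √(1.0391251 × 10^10) = 101940.

101940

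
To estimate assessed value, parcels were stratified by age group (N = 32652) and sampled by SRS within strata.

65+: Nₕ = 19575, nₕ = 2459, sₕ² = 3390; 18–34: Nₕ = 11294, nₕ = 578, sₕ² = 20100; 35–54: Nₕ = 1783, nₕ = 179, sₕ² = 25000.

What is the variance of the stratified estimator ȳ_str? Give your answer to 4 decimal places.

Var(ȳ_str) = Σₕ Wₕ²(1 − fₕ)sₕ²/nₕ with Wₕ = Nₕ/N, N = 32652.
65+: Wₕ = 0.59950386; term = 0.59950386²·(1 − 0.12561941)·3390/2459 = 0.4332371.
18–34: Wₕ = 0.34588999; term = 0.34588999²·(1 − 0.05117762)·20100/578 = 3.9475636.
35–54: Wₕ = 0.05460615; term = 0.05460615²·(1 − 0.10039260)·25000/179 = 0.37464773.
Sum = 4.7554484.

4.7554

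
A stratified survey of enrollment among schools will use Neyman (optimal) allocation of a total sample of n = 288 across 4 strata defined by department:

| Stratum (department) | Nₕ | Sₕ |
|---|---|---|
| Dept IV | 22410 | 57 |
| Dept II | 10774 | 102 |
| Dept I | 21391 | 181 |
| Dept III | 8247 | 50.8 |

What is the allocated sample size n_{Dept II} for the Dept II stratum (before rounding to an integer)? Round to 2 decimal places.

47.47

Neyman allocation: nₕ = n·NₕSₕ / Σⱼ NⱼSⱼ.
Σ NⱼSⱼ = 22410·57 + 10774·102 + 21391·181 + 8247·50.8 = 6.6670366 × 10^6.
n_{Dept II} = 288·10774·102 / (6.6670366 × 10^6) = 47.47.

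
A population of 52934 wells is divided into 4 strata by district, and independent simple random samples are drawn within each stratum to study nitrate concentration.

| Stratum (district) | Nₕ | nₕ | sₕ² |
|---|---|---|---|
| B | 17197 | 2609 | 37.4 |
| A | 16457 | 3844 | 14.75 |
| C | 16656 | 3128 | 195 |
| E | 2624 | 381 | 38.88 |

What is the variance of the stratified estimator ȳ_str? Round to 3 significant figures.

Var(ȳ_str) = Σₕ Wₕ²(1 − fₕ)sₕ²/nₕ with Wₕ = Nₕ/N, N = 52934.
B: Wₕ = 0.32487626; term = 0.32487626²·(1 − 0.15171251)·37.4/2609 = 0.0012834429.
A: Wₕ = 0.31089659; term = 0.31089659²·(1 − 0.23357842)·14.75/3844 = 2.8425511 × 10^-4.
C: Wₕ = 0.31465599; term = 0.31465599²·(1 − 0.18780019)·195/3128 = 0.0050130582.
E: Wₕ = 0.04957116; term = 0.04957116²·(1 − 0.14519817)·38.88/381 = 2.1435073 × 10^-4.
Sum = 0.0067951069.

0.00680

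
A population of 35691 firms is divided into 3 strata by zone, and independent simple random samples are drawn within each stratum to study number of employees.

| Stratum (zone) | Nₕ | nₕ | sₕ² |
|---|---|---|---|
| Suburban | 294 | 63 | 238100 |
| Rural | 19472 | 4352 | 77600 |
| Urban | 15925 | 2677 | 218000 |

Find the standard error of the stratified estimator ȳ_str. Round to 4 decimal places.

Var(ȳ_str) = Σₕ Wₕ²(1 − fₕ)sₕ²/nₕ with Wₕ = Nₕ/N, N = 35691.
Suburban: Wₕ = 0.00823737; term = 0.00823737²·(1 − 0.21428571)·238100/63 = 0.20149335.
Rural: Wₕ = 0.54557171; term = 0.54557171²·(1 − 0.22350041)·77600/4352 = 4.1211437.
Urban: Wₕ = 0.44619092; term = 0.44619092²·(1 − 0.16810047)·218000/2677 = 13.487158.
Sum = 17.809795.
SE = √(17.809795) = 4.2202.

4.2202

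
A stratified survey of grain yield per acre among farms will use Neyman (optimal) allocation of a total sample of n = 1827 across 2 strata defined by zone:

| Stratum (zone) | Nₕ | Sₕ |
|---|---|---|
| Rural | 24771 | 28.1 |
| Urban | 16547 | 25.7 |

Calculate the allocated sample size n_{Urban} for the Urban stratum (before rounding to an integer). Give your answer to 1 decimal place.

Neyman allocation: nₕ = n·NₕSₕ / Σⱼ NⱼSⱼ.
Σ NⱼSⱼ = 24771·28.1 + 16547·25.7 = 1.121323 × 10^6.
n_{Urban} = 1827·16547·25.7 / (1.121323 × 10^6) = 692.9.

692.9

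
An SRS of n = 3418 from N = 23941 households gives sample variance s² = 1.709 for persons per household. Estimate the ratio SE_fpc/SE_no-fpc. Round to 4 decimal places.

f = n/N = 3418/23941 = 0.14276764.
SE_no-fpc = √(s²/n) = 0.02236068; SE_fpc = √((1−f)s²/n) = 0.020703048.
Ratio = √(1−f) = 0.92586844.

0.9259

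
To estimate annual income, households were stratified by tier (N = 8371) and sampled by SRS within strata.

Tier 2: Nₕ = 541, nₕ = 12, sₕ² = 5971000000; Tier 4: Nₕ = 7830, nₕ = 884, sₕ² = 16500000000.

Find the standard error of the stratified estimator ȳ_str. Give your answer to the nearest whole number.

Var(ȳ_str) = Σₕ Wₕ²(1 − fₕ)sₕ²/nₕ with Wₕ = Nₕ/N, N = 8371.
Tier 2: Wₕ = 0.06462788; term = 0.06462788²·(1 − 0.02218115)·5971000000/12 = 2.0321889 × 10^6.
Tier 4: Wₕ = 0.93537212; term = 0.93537212²·(1 − 0.11289911)·16500000000/884 = 1.4486836 × 10^7.
Sum = 1.6519025 × 10^7.
SE = √(1.6519025 × 10^7) = 4064.

4064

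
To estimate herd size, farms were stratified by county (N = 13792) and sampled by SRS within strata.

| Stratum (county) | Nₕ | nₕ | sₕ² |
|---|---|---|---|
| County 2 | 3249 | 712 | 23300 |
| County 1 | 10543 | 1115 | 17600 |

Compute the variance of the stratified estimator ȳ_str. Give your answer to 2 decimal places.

Var(ȳ_str) = Σₕ Wₕ²(1 − fₕ)sₕ²/nₕ with Wₕ = Nₕ/N, N = 13792.
County 2: Wₕ = 0.23557135; term = 0.23557135²·(1 − 0.21914435)·23300/712 = 1.4180502.
County 1: Wₕ = 0.76442865; term = 0.76442865²·(1 − 0.10575737)·17600/1115 = 8.2483501.
Sum = 9.6664003.

9.67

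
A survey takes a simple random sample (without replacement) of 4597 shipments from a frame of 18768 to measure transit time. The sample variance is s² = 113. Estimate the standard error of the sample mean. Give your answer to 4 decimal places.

Under SRS without replacement, Var(ȳ) = (1 − f)·s²/n with f = n/N = 4597/18768 = 0.24493819.
Var(ȳ) = (1 − 0.24493819)·113/4597 = 0.75506181·0.024581249 = 0.018560362.
SE(ȳ) = √(0.018560362) = 0.1362.

0.1362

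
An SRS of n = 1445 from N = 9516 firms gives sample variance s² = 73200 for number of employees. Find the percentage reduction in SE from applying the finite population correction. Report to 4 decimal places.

7.9049

f = n/N = 1445/9516 = 0.15184952.
SE_no-fpc = √(s²/n) = 7.117404; SE_fpc = √((1−f)s²/n) = 6.5547793.
Ratio = √(1−f) = 0.92095086. Reduction = 100·(1 − 0.92095086) = 7.9049%.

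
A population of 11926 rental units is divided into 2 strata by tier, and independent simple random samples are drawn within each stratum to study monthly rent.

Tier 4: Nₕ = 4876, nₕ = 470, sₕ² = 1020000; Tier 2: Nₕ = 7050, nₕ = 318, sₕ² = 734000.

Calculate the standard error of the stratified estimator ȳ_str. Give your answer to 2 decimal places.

33.14

Var(ȳ_str) = Σₕ Wₕ²(1 − fₕ)sₕ²/nₕ with Wₕ = Nₕ/N, N = 11926.
Tier 4: Wₕ = 0.40885460; term = 0.40885460²·(1 − 0.09639048)·1020000/470 = 327.80902.
Tier 2: Wₕ = 0.59114540; term = 0.59114540²·(1 − 0.04510638)·734000/318 = 770.21603.
Sum = 1098.0251.
SE = √(1098.0251) = 33.14.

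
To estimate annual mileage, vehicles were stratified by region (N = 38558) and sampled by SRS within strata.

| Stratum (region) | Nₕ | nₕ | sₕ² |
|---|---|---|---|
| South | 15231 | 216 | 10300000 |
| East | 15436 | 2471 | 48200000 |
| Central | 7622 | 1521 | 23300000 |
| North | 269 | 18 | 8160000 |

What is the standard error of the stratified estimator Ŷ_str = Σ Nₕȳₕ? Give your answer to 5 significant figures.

Var(Ŷ_str) = Σₕ Nₕ²(1 − fₕ)sₕ²/nₕ.
South: 15231²·(1 − 216/15231)·10300000/216 = 1.090529 × 10^13.
East: 15436²·(1 − 2471/15436)·48200000/2471 = 3.9037463 × 10^12.
Central: 7622²·(1 − 1521/7622)·23300000/1521 = 7.1235533 × 10^11.
North: 269²·(1 − 18/269)·8160000/18 = 3.0608613 × 10^10.
Sum = 1.5552 × 10^13.
SE = √(1.5552 × 10^13) = 3.9436 × 10^6.

3.9436 × 10^6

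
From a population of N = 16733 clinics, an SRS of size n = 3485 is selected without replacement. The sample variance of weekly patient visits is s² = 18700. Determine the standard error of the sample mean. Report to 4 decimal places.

2.0611

Under SRS without replacement, Var(ȳ) = (1 − f)·s²/n with f = n/N = 3485/16733 = 0.20827108.
Var(ȳ) = (1 − 0.20827108)·18700/3485 = 0.79172892·5.3658537 = 4.2483015.
SE(ȳ) = √(4.2483015) = 2.0611.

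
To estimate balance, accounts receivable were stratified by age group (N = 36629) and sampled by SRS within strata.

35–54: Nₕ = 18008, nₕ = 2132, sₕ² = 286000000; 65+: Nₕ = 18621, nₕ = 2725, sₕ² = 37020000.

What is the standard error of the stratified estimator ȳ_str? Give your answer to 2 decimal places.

177.71

Var(ȳ_str) = Σₕ Wₕ²(1 − fₕ)sₕ²/nₕ with Wₕ = Nₕ/N, N = 36629.
35–54: Wₕ = 0.49163231; term = 0.49163231²·(1 − 0.11839183)·286000000/2132 = 28584.808.
65+: Wₕ = 0.50836769; term = 0.50836769²·(1 − 0.14634015)·37020000/2725 = 2997.1649.
Sum = 31581.973.
SE = √(31581.973) = 177.71.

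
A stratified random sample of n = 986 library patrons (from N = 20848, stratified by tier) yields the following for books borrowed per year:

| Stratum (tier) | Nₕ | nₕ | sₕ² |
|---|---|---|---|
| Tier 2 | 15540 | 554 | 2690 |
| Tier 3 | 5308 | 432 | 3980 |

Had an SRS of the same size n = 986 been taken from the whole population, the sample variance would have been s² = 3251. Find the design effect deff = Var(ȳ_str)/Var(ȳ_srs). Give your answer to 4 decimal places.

1.0029

Var(ȳ_str) = Σ Wₕ²(1−fₕ)sₕ²/nₕ with Wₕ = Nₕ/20848:
  Tier 2: (15540/20848)²·(1−554/15540)·2690/554 = 2.6016595
  Tier 3: (5308/20848)²·(1−432/5308)·3980/432 = 0.54861179
  → Var(ȳ_str) = 3.1502713.
Var(ȳ_srs) = (1 − 986/20848)·3251/986 = 3.141222.
deff = 3.1502713 / 3.141222 = 1.0029.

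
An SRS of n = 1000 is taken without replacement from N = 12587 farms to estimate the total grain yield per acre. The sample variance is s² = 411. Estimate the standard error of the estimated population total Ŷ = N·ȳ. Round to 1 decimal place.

Var(Ŷ) = N²·Var(ȳ) = N²·(1 − n/N)·s²/n.
f = 1000/12587 = 0.07944705; Var(ȳ) = 0.92055295·411/1000 = 0.37834726.
Var(Ŷ) = 12587² · 0.37834726 = 5.9942528 × 10^7.
SE(Ŷ) = √(5.9942528 × 10^7) = 7742.3.

7742.3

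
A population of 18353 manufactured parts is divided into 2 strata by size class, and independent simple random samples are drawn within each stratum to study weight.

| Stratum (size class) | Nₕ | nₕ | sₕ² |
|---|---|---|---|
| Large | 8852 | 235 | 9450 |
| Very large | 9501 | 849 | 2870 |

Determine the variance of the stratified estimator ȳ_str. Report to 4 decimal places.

9.9314

Var(ȳ_str) = Σₕ Wₕ²(1 − fₕ)sₕ²/nₕ with Wₕ = Nₕ/N, N = 18353.
Large: Wₕ = 0.48231897; term = 0.48231897²·(1 − 0.02654767)·9450/235 = 9.1064124.
Very large: Wₕ = 0.51768103; term = 0.51768103²·(1 − 0.08935901)·2870/849 = 0.82498472.
Sum = 9.9313971.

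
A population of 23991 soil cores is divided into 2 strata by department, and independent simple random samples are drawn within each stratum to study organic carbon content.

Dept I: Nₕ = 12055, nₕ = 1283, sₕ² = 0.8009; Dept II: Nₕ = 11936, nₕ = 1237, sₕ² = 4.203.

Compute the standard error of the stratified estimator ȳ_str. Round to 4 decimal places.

0.0299

Var(ȳ_str) = Σₕ Wₕ²(1 − fₕ)sₕ²/nₕ with Wₕ = Nₕ/N, N = 23991.
Dept I: Wₕ = 0.50248010; term = 0.50248010²·(1 − 0.10642887)·0.8009/1283 = 1.4083756 × 10^-4.
Dept II: Wₕ = 0.49751990; term = 0.49751990²·(1 − 0.10363606)·4.203/1237 = 7.5386744 × 10^-4.
Sum = 8.94705 × 10^-4.
SE = √(8.94705 × 10^-4) = 0.0299.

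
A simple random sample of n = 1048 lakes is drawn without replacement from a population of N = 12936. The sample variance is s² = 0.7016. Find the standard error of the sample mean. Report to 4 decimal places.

Under SRS without replacement, Var(ȳ) = (1 − f)·s²/n with f = n/N = 1048/12936 = 0.08101422.
Var(ȳ) = (1 − 0.08101422)·0.7016/1048 = 0.91898578·6.6946565 × 10^-4 = 6.1522941 × 10^-4.
SE(ȳ) = √(6.1522941 × 10^-4) = 0.0248.

0.0248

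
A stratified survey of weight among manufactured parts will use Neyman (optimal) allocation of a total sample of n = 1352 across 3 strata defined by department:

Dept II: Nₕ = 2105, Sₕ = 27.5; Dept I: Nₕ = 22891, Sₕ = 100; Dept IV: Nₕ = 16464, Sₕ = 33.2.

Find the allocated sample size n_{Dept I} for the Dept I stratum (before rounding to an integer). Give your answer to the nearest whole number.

1070

Neyman allocation: nₕ = n·NₕSₕ / Σⱼ NⱼSⱼ.
Σ NⱼSⱼ = 2105·27.5 + 22891·100 + 16464·33.2 = 2.8935923 × 10^6.
n_{Dept I} = 1352·22891·100 / (2.8935923 × 10^6) = 1070.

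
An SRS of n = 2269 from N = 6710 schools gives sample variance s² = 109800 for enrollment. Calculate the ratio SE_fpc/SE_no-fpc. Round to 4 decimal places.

0.8135

f = n/N = 2269/6710 = 0.33815201.
SE_no-fpc = √(s²/n) = 6.95639; SE_fpc = √((1−f)s²/n) = 5.6593043.
Ratio = √(1−f) = 0.81354040.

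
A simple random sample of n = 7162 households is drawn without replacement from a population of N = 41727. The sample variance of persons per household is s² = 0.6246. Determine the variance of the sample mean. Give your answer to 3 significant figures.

7.22 × 10^-5

Under SRS without replacement, Var(ȳ) = (1 − f)·s²/n with f = n/N = 7162/41727 = 0.17163947.
Var(ȳ) = (1 − 0.17163947)·0.6246/7162 = 0.82836053·8.7210276 × 10^-5 = 7.2241551 × 10^-5.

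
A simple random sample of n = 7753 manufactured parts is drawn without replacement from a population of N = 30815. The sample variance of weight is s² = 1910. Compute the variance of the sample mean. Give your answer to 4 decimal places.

0.1844

Under SRS without replacement, Var(ȳ) = (1 − f)·s²/n with f = n/N = 7753/30815 = 0.25159825.
Var(ȳ) = (1 − 0.25159825)·1910/7753 = 0.74840175·0.24635625 = 0.18437345.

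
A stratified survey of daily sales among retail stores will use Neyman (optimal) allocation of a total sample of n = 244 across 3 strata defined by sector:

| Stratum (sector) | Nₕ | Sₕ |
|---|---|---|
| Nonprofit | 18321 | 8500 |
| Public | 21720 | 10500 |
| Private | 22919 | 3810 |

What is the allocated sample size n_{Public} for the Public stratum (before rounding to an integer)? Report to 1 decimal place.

118.1

Neyman allocation: nₕ = n·NₕSₕ / Σⱼ NⱼSⱼ.
Σ NⱼSⱼ = 18321·8500 + 21720·10500 + 22919·3810 = 4.7110989 × 10^8.
n_{Public} = 244·21720·10500 / (4.7110989 × 10^8) = 118.1.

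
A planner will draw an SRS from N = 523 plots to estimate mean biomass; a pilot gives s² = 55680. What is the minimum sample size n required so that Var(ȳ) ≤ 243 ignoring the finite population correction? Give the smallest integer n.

Without fpc, n₀ = s²/D = 55680/243 = 229.1358.
Rounding up, n = 230.

230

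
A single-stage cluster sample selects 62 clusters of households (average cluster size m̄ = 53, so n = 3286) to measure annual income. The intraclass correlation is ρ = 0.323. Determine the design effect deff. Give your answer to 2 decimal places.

17.80

deff = 1 + (53 − 1)·0.323 = 1 + 16.796 = 17.796.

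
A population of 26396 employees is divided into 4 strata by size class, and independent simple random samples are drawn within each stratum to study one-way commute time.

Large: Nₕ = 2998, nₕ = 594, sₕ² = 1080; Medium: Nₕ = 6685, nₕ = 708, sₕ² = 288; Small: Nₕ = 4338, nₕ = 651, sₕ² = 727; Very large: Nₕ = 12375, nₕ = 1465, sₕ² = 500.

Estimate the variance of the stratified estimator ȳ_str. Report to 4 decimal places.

0.1339

Var(ȳ_str) = Σₕ Wₕ²(1 − fₕ)sₕ²/nₕ with Wₕ = Nₕ/N, N = 26396.
Large: Wₕ = 0.11357781; term = 0.11357781²·(1 − 0.19813209)·1080/594 = 0.018807331.
Medium: Wₕ = 0.25325807; term = 0.25325807²·(1 − 0.10590875)·288/708 = 0.023327471.
Small: Wₕ = 0.16434308; term = 0.16434308²·(1 − 0.15006916)·727/651 = 0.025635386.
Very large: Wₕ = 0.46882103; term = 0.46882103²·(1 − 0.11838384)·500/1465 = 0.066134199.
Sum = 0.13390439.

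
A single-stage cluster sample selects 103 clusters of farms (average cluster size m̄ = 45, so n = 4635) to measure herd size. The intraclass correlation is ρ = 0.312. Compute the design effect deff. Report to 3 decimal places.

deff = 1 + (45 − 1)·0.312 = 1 + 13.728 = 14.728.

14.728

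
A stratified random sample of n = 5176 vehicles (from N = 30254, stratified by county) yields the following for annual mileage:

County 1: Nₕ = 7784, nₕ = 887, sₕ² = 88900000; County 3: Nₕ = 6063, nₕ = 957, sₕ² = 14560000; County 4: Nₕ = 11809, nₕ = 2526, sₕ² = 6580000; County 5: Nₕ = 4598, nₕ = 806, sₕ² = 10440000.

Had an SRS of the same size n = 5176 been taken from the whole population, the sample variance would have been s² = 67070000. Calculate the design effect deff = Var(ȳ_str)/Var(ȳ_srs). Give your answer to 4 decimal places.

0.6472

Var(ȳ_str) = Σ Wₕ²(1−fₕ)sₕ²/nₕ with Wₕ = Nₕ/30254:
  County 1: (7784/30254)²·(1−887/7784)·88900000/887 = 5878.6227
  County 3: (6063/30254)²·(1−957/6063)·14560000/957 = 514.57918
  County 4: (11809/30254)²·(1−2526/11809)·6580000/2526 = 311.98119
  County 5: (4598/30254)²·(1−806/4598)·10440000/806 = 246.73863
  → Var(ȳ_str) = 6951.9217.
Var(ȳ_srs) = (1 − 5176/30254)·67070000/5176 = 10740.986.
deff = 6951.9217 / 10740.986 = 0.6472.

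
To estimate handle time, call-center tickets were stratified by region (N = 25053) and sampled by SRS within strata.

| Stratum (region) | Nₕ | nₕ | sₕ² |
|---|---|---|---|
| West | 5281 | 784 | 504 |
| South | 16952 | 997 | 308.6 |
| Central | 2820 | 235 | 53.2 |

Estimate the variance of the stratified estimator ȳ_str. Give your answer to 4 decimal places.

Var(ȳ_str) = Σₕ Wₕ²(1 − fₕ)sₕ²/nₕ with Wₕ = Nₕ/N, N = 25053.
West: Wₕ = 0.21079312; term = 0.21079312²·(1 − 0.14845673)·504/784 = 0.024323947.
South: Wₕ = 0.67664551; term = 0.67664551²·(1 − 0.05881312)·308.6/997 = 0.13338256.
Central: Wₕ = 0.11256137; term = 0.11256137²·(1 − 0.08333333)·53.2/235 = 0.0026292625.
Sum = 0.16033577.

0.1603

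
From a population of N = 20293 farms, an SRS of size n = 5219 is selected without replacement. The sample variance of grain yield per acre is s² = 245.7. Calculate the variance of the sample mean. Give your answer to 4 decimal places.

Under SRS without replacement, Var(ȳ) = (1 − f)·s²/n with f = n/N = 5219/20293 = 0.25718228.
Var(ȳ) = (1 − 0.25718228)·245.7/5219 = 0.74281772·0.047077984 = 0.034970361.

0.0350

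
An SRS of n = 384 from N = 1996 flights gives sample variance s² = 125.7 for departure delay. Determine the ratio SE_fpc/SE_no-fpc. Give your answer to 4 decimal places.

f = n/N = 384/1996 = 0.19238477.
SE_no-fpc = √(s²/n) = 0.57213962; SE_fpc = √((1−f)s²/n) = 0.51416709.
Ratio = √(1−f) = 0.89867415.

0.8987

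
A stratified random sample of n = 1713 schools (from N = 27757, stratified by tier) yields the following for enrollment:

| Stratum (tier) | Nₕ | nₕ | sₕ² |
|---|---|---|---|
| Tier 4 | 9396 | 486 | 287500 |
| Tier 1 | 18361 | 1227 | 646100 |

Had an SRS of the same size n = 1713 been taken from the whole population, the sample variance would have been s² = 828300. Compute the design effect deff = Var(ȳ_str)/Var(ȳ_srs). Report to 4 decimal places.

0.6156

Var(ȳ_str) = Σ Wₕ²(1−fₕ)sₕ²/nₕ with Wₕ = Nₕ/27757:
  Tier 4: (9396/27757)²·(1−486/9396)·287500/486 = 64.280203
  Tier 1: (18361/27757)²·(1−1227/18361)·646100/1227 = 215.01325
  → Var(ȳ_str) = 279.29345.
Var(ȳ_srs) = (1 − 1713/27757)·828300/1713 = 453.69653.
deff = 279.29345 / 453.69653 = 0.6156.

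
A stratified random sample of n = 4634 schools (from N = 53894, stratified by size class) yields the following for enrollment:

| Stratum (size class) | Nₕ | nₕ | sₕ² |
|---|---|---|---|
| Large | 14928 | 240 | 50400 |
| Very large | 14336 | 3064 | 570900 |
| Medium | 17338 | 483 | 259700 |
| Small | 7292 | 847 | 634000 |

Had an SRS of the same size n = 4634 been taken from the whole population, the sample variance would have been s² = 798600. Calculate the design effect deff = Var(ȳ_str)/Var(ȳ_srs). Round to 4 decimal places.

0.5868

Var(ȳ_str) = Σ Wₕ²(1−fₕ)sₕ²/nₕ with Wₕ = Nₕ/53894:
  Large: (14928/53894)²·(1−240/14928)·50400/240 = 15.852682
  Very large: (14336/53894)²·(1−3064/14336)·570900/3064 = 10.366196
  Medium: (17338/53894)²·(1−483/17338)·259700/483 = 54.09682
  Small: (7292/53894)²·(1−847/7292)·634000/847 = 12.111407
  → Var(ȳ_str) = 92.427105.
Var(ȳ_srs) = (1 − 4634/53894)·798600/4634 = 157.51694.
deff = 92.427105 / 157.51694 = 0.5868.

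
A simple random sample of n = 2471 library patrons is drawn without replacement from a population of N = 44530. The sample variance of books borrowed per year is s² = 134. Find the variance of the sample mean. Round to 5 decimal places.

Under SRS without replacement, Var(ȳ) = (1 − f)·s²/n with f = n/N = 2471/44530 = 0.05549068.
Var(ȳ) = (1 − 0.05549068)·134/2471 = 0.94450932·0.054229057 = 0.05121985.

0.05122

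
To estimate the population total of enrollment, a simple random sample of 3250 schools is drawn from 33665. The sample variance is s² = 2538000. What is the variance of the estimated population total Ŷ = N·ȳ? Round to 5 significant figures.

Var(Ŷ) = N²·Var(ȳ) = N²·(1 − n/N)·s²/n.
f = 3250/33665 = 0.09653943; Var(ȳ) = 0.90346057·2538000/3250 = 705.53321.
Var(Ŷ) = 33665² · 705.53321 = 7.9960352 × 10^11.

7.9960 × 10^11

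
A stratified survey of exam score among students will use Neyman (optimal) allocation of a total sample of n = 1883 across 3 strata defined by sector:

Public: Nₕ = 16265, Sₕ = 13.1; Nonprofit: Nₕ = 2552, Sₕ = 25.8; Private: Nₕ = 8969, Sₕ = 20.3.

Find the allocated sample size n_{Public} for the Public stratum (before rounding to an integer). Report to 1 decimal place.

Neyman allocation: nₕ = n·NₕSₕ / Σⱼ NⱼSⱼ.
Σ NⱼSⱼ = 16265·13.1 + 2552·25.8 + 8969·20.3 = 460983.8.
n_{Public} = 1883·16265·13.1 / 460983.8 = 870.3.

870.3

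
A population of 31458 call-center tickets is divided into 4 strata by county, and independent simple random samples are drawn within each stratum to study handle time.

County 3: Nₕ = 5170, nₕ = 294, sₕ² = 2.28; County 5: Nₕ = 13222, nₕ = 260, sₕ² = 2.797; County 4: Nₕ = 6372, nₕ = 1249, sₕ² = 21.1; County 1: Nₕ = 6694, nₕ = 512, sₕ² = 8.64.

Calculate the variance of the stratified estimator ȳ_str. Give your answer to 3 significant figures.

Var(ȳ_str) = Σₕ Wₕ²(1 − fₕ)sₕ²/nₕ with Wₕ = Nₕ/N, N = 31458.
County 3: Wₕ = 0.16434611; term = 0.16434611²·(1 − 0.05686654)·2.28/294 = 1.9755114 × 10^-4.
County 5: Wₕ = 0.42030644; term = 0.42030644²·(1 − 0.01966420)·2.797/260 = 0.0018630567.
County 4: Wₕ = 0.20255579; term = 0.20255579²·(1 − 0.19601381)·21.1/1249 = 5.5726007 × 10^-4.
County 1: Wₕ = 0.21279166; term = 0.21279166²·(1 − 0.07648641)·8.64/512 = 7.0566126 × 10^-4.
Sum = 0.0033235292.

0.00332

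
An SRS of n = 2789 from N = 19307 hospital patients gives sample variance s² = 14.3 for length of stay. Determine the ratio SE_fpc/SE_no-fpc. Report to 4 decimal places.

f = n/N = 2789/19307 = 0.14445538.
SE_no-fpc = √(s²/n) = 0.071605068; SE_fpc = √((1−f)s²/n) = 0.066231577.
Ratio = √(1−f) = 0.92495655.

0.9250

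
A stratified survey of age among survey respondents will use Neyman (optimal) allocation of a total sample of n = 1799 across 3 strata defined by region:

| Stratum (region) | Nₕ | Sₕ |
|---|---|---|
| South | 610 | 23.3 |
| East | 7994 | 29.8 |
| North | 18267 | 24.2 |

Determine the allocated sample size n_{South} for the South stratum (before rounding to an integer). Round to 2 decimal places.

36.82

Neyman allocation: nₕ = n·NₕSₕ / Σⱼ NⱼSⱼ.
Σ NⱼSⱼ = 610·23.3 + 7994·29.8 + 18267·24.2 = 694495.6.
n_{South} = 1799·610·23.3 / 694495.6 = 36.82.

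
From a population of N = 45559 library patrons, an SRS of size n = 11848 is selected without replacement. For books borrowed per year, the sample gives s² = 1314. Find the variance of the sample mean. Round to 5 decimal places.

0.08206

Under SRS without replacement, Var(ȳ) = (1 − f)·s²/n with f = n/N = 11848/45559 = 0.26005839.
Var(ȳ) = (1 − 0.26005839)·1314/11848 = 0.73994161·0.11090479 = 0.082063072.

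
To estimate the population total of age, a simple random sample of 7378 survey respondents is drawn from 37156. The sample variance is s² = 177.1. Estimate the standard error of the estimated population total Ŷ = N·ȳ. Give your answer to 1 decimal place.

Var(Ŷ) = N²·Var(ȳ) = N²·(1 − n/N)·s²/n.
f = 7378/37156 = 0.19856820; Var(ȳ) = 0.80143180·177.1/7378 = 0.019237405.
Var(Ŷ) = 37156² · 0.019237405 = 2.6558552 × 10^7.
SE(Ŷ) = √(2.6558552 × 10^7) = 5153.5.

5153.5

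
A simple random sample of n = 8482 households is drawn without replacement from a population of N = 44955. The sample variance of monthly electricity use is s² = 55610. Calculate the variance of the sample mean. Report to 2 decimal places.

Under SRS without replacement, Var(ȳ) = (1 − f)·s²/n with f = n/N = 8482/44955 = 0.18867757.
Var(ȳ) = (1 − 0.18867757)·55610/8482 = 0.81132243·6.5562367 = 5.3192219.

5.32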